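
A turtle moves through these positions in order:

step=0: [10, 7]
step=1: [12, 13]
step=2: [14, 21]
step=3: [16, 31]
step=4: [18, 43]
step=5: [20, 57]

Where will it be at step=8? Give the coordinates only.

Taking differences between consecutive positions: [+2, +6], [+2, +8], [+2, +10], [+2, +12], [+2, +14]. These grow by [+0, +2] each step.
step 6: [20, 57] + [+2, +16] → [22, 73]
step 7: [22, 73] + [+2, +18] → [24, 91]
step 8: [24, 91] + [+2, +20] → [26, 111]

[26, 111]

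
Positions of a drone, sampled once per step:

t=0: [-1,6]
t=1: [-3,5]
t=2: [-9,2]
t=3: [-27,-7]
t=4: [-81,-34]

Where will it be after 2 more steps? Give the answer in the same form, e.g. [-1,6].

[-729,-358]

The jumps are [-2,-1], [-6,-3], [-18,-9], [-54,-27] — a geometric progression with ratio 3.
step 5: [-81,-34] + [-162,-81] → [-243,-115]
step 6: [-243,-115] + [-486,-243] → [-729,-358]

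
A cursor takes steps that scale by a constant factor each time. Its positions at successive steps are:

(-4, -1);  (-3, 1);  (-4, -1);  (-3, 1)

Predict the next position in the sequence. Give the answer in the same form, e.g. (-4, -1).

The jumps are (+1, +2), (-1, -2), (+1, +2) — a geometric progression with ratio -1.
step 4: (-3, 1) + (-1, -2) → (-4, -1)

(-4, -1)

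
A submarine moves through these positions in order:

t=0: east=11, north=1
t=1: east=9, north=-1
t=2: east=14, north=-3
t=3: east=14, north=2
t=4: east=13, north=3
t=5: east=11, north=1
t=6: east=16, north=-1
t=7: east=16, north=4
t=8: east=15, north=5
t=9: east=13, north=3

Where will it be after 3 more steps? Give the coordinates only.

The moves between consecutive positions are (-2, -2), (+5, -2), (+0, +5), (-1, +1), (-2, -2), (+5, -2), (+0, +5), (-1, +1), (-2, -2); they repeat the 4-cycle [(-2, -2), (+5, -2), (+0, +5), (-1, +1)].
step 10: apply (+5, -2) → east=18, north=1
step 11: apply (+0, +5) → east=18, north=6
step 12: apply (-1, +1) → east=17, north=7

east=17, north=7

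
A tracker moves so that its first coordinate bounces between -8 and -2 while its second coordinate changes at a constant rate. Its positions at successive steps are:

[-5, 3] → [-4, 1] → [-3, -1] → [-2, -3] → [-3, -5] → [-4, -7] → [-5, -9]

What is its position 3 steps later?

[-8, -15]

The first coordinate travels 1 per step and bounces off the walls at -8 and -2.
  step 7: -5 → -6
  step 8: -6 → -7
  step 9: -7 → -8
The second coordinate changes by -2 each step: at step 9 it is -15.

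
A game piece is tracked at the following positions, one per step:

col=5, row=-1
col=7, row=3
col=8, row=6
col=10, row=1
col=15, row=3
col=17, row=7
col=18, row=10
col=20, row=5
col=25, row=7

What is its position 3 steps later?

col=30, row=9

Step-to-step displacements: (+2,+4), (+1,+3), (+2,-5), (+5,+2), (+2,+4), (+1,+3), (+2,-5), (+5,+2) — a repeating cycle of length 4.
step 9: apply (+2,+4) → col=27, row=11
step 10: apply (+1,+3) → col=28, row=14
step 11: apply (+2,-5) → col=30, row=9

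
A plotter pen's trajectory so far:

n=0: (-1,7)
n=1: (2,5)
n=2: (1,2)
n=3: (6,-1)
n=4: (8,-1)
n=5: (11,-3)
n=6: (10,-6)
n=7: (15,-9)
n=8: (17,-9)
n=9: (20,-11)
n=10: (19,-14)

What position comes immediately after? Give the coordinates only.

The moves between consecutive positions are (+3,-2), (-1,-3), (+5,-3), (+2,+0), (+3,-2), (-1,-3), (+5,-3), (+2,+0), (+3,-2), (-1,-3); they repeat the 4-cycle [(+3,-2), (-1,-3), (+5,-3), (+2,+0)].
step 11: apply (+5,-3) → (24,-17)

(24,-17)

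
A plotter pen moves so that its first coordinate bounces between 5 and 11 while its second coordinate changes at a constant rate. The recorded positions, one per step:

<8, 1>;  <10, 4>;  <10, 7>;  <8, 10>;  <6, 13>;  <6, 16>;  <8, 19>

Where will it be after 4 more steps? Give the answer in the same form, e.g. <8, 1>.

The first coordinate travels 2 per step and bounces off the walls at 5 and 11.
  step 7: 8 → 10
  step 8: 10 → 10
  step 9: 10 → 8
  step 10: 8 → 6
The second coordinate changes by +3 each step: at step 10 it is 31.

<6, 31>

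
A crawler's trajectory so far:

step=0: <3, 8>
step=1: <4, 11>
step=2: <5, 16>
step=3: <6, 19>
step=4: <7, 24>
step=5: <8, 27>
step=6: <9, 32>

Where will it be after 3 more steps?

Differencing gives <+1, +3>, <+1, +5>, <+1, +3>, <+1, +5>, <+1, +3>, <+1, +5>. This is the pattern <+1, +3>, <+1, +5> repeated.
step 7: apply <+1, +3> → <10, 35>
step 8: apply <+1, +5> → <11, 40>
step 9: apply <+1, +3> → <12, 43>

<12, 43>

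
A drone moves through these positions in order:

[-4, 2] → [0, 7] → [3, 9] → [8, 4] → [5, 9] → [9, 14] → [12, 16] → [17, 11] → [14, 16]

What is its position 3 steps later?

Differencing gives [+4, +5], [+3, +2], [+5, -5], [-3, +5], [+4, +5], [+3, +2], [+5, -5], [-3, +5]. This is the pattern [+4, +5], [+3, +2], [+5, -5], [-3, +5] repeated.
step 9: apply [+4, +5] → [18, 21]
step 10: apply [+3, +2] → [21, 23]
step 11: apply [+5, -5] → [26, 18]

[26, 18]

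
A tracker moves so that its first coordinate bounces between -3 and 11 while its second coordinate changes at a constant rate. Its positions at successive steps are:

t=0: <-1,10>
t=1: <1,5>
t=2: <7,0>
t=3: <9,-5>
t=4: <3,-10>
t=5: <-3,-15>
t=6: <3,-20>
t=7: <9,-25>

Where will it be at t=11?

The first coordinate travels 6 per step and bounces off the walls at -3 and 11.
  step 8: 9 → 7
  step 9: 7 → 1
  step 10: 1 → -1
  step 11: -1 → 5
The second coordinate changes by -5 each step: at step 11 it is -45.

<5,-45>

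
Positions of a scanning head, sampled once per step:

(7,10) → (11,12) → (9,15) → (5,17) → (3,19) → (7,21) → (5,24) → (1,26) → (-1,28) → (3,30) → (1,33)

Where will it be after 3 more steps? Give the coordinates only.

(-1,39)

Differencing gives (+4,+2), (-2,+3), (-4,+2), (-2,+2), (+4,+2), (-2,+3), (-4,+2), (-2,+2), (+4,+2), (-2,+3). This is the pattern (+4,+2), (-2,+3), (-4,+2), (-2,+2) repeated.
step 11: apply (-4,+2) → (-3,35)
step 12: apply (-2,+2) → (-5,37)
step 13: apply (+4,+2) → (-1,39)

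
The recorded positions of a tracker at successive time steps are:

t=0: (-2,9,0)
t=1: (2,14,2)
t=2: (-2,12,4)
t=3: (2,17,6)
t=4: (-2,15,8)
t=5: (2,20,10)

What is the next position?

(-2,18,12)

Step-to-step displacements: (+4,+5,+2), (-4,-2,+2), (+4,+5,+2), (-4,-2,+2), (+4,+5,+2) — a repeating cycle of length 2.
step 6: apply (-4,-2,+2) → (-2,18,12)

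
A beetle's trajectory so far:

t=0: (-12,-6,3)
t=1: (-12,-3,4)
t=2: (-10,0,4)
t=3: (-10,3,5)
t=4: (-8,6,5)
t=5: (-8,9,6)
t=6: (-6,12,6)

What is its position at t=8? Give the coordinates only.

The moves between consecutive positions are (+0,+3,+1), (+2,+3,+0), (+0,+3,+1), (+2,+3,+0), (+0,+3,+1), (+2,+3,+0); they repeat the 2-cycle [(+0,+3,+1), (+2,+3,+0)].
step 7: apply (+0,+3,+1) → (-6,15,7)
step 8: apply (+2,+3,+0) → (-4,18,7)

(-4,18,7)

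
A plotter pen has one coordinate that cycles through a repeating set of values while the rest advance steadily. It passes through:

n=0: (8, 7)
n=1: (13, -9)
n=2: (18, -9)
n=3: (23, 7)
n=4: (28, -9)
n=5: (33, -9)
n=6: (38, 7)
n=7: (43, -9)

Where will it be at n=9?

The first coordinate changes by +5 each step, so at step 9 it is 8 + 9·(5) = 53.
The second coordinate repeats the cycle [7, -9, -9] with period 3; step 9 mod 3 = 0, giving 7.

(53, 7)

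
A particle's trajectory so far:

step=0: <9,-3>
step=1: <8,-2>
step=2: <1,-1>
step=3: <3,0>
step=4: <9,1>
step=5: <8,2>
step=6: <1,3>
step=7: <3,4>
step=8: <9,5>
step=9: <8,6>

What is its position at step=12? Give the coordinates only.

The first coordinate repeats the cycle [9, 8, 1, 3] with period 4; step 12 mod 4 = 0, giving 9.
The second coordinate changes by +1 each step, so at step 12 it is -3 + 12·(1) = 9.

<9,9>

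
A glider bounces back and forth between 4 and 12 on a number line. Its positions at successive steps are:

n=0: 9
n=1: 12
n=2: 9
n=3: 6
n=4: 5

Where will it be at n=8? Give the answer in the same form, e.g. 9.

7

The value travels 3 per step and bounces off the walls at 4 and 12.
  step 5: 5 → 8
  step 6: 8 → 11
  step 7: 11 → 10
  step 8: 10 → 7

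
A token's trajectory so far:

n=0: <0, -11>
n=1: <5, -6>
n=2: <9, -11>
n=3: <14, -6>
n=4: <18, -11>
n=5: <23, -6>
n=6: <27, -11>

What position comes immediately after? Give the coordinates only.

<32, -6>

Differencing gives <+5, +5>, <+4, -5>, <+5, +5>, <+4, -5>, <+5, +5>, <+4, -5>. This is the pattern <+5, +5>, <+4, -5> repeated.
step 7: apply <+5, +5> → <32, -6>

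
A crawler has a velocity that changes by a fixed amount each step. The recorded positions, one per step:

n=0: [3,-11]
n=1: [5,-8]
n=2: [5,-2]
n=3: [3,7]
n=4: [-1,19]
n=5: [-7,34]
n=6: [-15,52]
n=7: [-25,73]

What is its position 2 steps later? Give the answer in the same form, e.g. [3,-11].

[-51,124]

First differences are [+2,+3], [+0,+6], [-2,+9], [-4,+12], [-6,+15], [-8,+18], [-10,+21]; their common second difference is [-2,+3] (constant acceleration).
step 8: [-25,73] + [-12,+24] → [-37,97]
step 9: [-37,97] + [-14,+27] → [-51,124]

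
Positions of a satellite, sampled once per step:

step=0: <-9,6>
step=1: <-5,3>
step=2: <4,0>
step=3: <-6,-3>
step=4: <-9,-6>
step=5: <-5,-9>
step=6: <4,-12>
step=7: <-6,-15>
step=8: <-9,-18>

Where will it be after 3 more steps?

<-6,-27>

First: cycles through -9, -5, 4, -6 every 4 steps. Step 11 lands at position 3 of the cycle → -6.
Second: linear, -3 per step → -27 at step 11.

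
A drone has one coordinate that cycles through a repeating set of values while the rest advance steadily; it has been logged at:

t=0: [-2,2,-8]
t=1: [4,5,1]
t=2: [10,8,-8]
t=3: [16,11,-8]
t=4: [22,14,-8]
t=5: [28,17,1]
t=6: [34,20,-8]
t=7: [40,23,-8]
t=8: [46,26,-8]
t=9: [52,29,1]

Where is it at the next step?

[58,32,-8]

The first coordinate changes by +6 each step, so at step 10 it is -2 + 10·(6) = 58.
The second coordinate changes by +3 each step, so at step 10 it is 2 + 10·(3) = 32.
The third coordinate repeats the cycle [-8, 1, -8, -8] with period 4; step 10 mod 4 = 2, giving -8.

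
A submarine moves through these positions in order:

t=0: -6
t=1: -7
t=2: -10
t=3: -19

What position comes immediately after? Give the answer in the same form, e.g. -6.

-46

The jumps are -1, -3, -9 — a geometric progression with ratio 3.
step 4: -19 − 27 → -46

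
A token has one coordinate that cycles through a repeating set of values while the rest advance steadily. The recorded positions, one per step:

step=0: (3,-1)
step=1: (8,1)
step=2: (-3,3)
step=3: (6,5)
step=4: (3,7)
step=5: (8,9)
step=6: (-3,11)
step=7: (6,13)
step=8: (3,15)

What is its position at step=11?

(6,21)

The first coordinate repeats the cycle [3, 8, -3, 6] with period 4; step 11 mod 4 = 3, giving 6.
The second coordinate changes by +2 each step, so at step 11 it is -1 + 11·(2) = 21.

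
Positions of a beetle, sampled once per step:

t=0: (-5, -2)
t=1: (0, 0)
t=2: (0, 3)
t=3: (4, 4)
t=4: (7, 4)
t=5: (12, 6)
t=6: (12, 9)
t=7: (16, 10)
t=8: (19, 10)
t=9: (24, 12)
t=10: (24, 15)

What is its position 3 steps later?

(36, 18)

Differencing gives (+5, +2), (+0, +3), (+4, +1), (+3, +0), (+5, +2), (+0, +3), (+4, +1), (+3, +0), (+5, +2), (+0, +3). This is the pattern (+5, +2), (+0, +3), (+4, +1), (+3, +0) repeated.
step 11: apply (+4, +1) → (28, 16)
step 12: apply (+3, +0) → (31, 16)
step 13: apply (+5, +2) → (36, 18)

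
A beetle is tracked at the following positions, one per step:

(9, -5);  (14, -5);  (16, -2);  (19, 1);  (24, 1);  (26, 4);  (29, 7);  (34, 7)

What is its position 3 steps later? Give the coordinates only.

Differencing gives (+5, +0), (+2, +3), (+3, +3), (+5, +0), (+2, +3), (+3, +3), (+5, +0). This is the pattern (+5, +0), (+2, +3), (+3, +3) repeated.
step 8: apply (+2, +3) → (36, 10)
step 9: apply (+3, +3) → (39, 13)
step 10: apply (+5, +0) → (44, 13)

(44, 13)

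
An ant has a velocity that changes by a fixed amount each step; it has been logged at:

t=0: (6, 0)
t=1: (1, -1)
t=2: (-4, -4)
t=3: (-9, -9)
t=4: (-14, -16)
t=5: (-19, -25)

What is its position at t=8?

(-34, -64)

Taking differences between consecutive positions: (-5, -1), (-5, -3), (-5, -5), (-5, -7), (-5, -9). These grow by (+0, -2) each step.
step 6: (-19, -25) + (-5, -11) → (-24, -36)
step 7: (-24, -36) + (-5, -13) → (-29, -49)
step 8: (-29, -49) + (-5, -15) → (-34, -64)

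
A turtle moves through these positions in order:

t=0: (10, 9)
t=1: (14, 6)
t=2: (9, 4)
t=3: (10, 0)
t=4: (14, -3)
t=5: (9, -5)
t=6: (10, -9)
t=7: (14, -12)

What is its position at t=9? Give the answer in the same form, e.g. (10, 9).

The moves between consecutive positions are (+4, -3), (-5, -2), (+1, -4), (+4, -3), (-5, -2), (+1, -4), (+4, -3); they repeat the 3-cycle [(+4, -3), (-5, -2), (+1, -4)].
step 8: apply (-5, -2) → (9, -14)
step 9: apply (+1, -4) → (10, -18)

(10, -18)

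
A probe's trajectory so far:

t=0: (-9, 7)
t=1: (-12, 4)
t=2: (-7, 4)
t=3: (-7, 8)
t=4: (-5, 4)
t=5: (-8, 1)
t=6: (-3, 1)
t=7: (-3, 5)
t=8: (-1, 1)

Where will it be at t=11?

(1, 2)

Step-to-step displacements: (-3, -3), (+5, +0), (+0, +4), (+2, -4), (-3, -3), (+5, +0), (+0, +4), (+2, -4) — a repeating cycle of length 4.
step 9: apply (-3, -3) → (-4, -2)
step 10: apply (+5, +0) → (1, -2)
step 11: apply (+0, +4) → (1, 2)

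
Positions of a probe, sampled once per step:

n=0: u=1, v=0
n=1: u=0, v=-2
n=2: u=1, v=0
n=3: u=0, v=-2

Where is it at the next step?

u=1, v=0

Step-to-step displacements: (-1, -2), (+1, +2), (-1, -2); each is -1× the previous.
step 4: u=0, v=-2 + (+1, +2) → u=1, v=0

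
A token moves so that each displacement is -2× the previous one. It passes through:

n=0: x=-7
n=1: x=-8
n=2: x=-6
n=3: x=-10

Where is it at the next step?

x=-2

The jumps are -1, +2, -4 — a geometric progression with ratio -2.
step 4: -10 + 8 → x=-2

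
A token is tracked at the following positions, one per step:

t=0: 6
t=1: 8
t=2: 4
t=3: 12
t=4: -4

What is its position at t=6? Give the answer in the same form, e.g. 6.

Consecutive displacements +2, -4, +8, -16 scale by a factor of -2 each step.
step 5: -4 + 32 → 28
step 6: 28 − 64 → -36

-36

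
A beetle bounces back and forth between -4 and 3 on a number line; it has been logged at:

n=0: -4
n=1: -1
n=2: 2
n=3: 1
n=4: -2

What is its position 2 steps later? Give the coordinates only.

0

The value travels 3 per step and bounces off the walls at -4 and 3.
  step 5: -2 → -3
  step 6: -3 → 0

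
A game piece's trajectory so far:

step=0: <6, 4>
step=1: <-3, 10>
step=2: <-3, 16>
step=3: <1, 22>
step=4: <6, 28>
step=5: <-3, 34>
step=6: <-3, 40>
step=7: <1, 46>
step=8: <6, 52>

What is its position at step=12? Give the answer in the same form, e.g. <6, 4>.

<6, 76>

First: cycles through 6, -3, -3, 1 every 4 steps. Step 12 lands at position 0 of the cycle → 6.
Second: linear, +6 per step → 76 at step 12.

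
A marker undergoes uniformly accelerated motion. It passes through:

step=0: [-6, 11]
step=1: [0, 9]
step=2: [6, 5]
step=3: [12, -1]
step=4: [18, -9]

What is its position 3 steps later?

[36, -45]

Successive displacements: [+6, -2], [+6, -4], [+6, -6], [+6, -8] — each changes by [+0, -2].
step 5: [18, -9] + [+6, -10] → [24, -19]
step 6: [24, -19] + [+6, -12] → [30, -31]
step 7: [30, -31] + [+6, -14] → [36, -45]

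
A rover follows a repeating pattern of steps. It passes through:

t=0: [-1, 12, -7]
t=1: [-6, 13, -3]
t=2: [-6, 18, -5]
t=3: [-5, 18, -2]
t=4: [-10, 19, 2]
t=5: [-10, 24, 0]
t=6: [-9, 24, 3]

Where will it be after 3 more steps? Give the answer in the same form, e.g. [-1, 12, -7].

[-13, 30, 8]

The moves between consecutive positions are [-5, +1, +4], [+0, +5, -2], [+1, +0, +3], [-5, +1, +4], [+0, +5, -2], [+1, +0, +3]; they repeat the 3-cycle [[-5, +1, +4], [+0, +5, -2], [+1, +0, +3]].
step 7: apply [-5, +1, +4] → [-14, 25, 7]
step 8: apply [+0, +5, -2] → [-14, 30, 5]
step 9: apply [+1, +0, +3] → [-13, 30, 8]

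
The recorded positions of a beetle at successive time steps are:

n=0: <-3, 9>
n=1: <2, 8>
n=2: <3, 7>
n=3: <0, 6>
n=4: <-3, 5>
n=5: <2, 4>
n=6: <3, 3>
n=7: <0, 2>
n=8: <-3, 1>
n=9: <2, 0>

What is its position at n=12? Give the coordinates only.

<-3, -3>

First: cycles through -3, 2, 3, 0 every 4 steps. Step 12 lands at position 0 of the cycle → -3.
Second: linear, -1 per step → -3 at step 12.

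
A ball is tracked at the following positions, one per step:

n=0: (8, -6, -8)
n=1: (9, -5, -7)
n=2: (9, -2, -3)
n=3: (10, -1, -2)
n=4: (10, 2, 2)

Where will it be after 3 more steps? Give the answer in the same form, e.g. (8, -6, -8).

(12, 7, 8)

Differencing gives (+1, +1, +1), (+0, +3, +4), (+1, +1, +1), (+0, +3, +4). This is the pattern (+1, +1, +1), (+0, +3, +4) repeated.
step 5: apply (+1, +1, +1) → (11, 3, 3)
step 6: apply (+0, +3, +4) → (11, 6, 7)
step 7: apply (+1, +1, +1) → (12, 7, 8)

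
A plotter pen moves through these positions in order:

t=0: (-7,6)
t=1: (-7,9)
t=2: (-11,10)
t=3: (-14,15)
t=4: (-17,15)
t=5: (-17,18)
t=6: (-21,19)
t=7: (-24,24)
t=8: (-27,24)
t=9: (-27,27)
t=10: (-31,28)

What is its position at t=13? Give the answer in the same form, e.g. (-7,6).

Step-to-step displacements: (+0,+3), (-4,+1), (-3,+5), (-3,+0), (+0,+3), (-4,+1), (-3,+5), (-3,+0), (+0,+3), (-4,+1) — a repeating cycle of length 4.
step 11: apply (-3,+5) → (-34,33)
step 12: apply (-3,+0) → (-37,33)
step 13: apply (+0,+3) → (-37,36)

(-37,36)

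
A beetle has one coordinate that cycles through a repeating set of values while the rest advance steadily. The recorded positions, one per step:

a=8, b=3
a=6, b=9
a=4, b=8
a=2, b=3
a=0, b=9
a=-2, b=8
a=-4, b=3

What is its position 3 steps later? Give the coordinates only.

A: linear, -2 per step → -10 at step 9.
B: cycles through 3, 9, 8 every 3 steps. Step 9 lands at position 0 of the cycle → 3.

a=-10, b=3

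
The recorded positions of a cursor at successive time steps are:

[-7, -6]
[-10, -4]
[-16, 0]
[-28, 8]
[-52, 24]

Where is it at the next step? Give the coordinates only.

[-100, 56]

The jumps are [-3, +2], [-6, +4], [-12, +8], [-24, +16] — a geometric progression with ratio 2.
step 5: [-52, 24] + [-48, +32] → [-100, 56]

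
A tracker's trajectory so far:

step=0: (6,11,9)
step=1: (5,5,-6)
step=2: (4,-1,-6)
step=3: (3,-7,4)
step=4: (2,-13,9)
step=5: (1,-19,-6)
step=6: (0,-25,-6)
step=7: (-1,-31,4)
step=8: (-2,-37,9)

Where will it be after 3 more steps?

(-5,-55,4)

The first coordinate changes by -1 each step, so at step 11 it is 6 + 11·(-1) = -5.
The second coordinate changes by -6 each step, so at step 11 it is 11 + 11·(-6) = -55.
The third coordinate repeats the cycle [9, -6, -6, 4] with period 4; step 11 mod 4 = 3, giving 4.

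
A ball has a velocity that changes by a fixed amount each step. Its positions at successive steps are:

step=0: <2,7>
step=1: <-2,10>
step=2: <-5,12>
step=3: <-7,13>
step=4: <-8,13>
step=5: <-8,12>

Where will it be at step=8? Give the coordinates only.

Taking differences between consecutive positions: <-4,+3>, <-3,+2>, <-2,+1>, <-1,+0>, <+0,-1>. These grow by <+1,-1> each step.
step 6: <-8,12> + <+1,-2> → <-7,10>
step 7: <-7,10> + <+2,-3> → <-5,7>
step 8: <-5,7> + <+3,-4> → <-2,3>

<-2,3>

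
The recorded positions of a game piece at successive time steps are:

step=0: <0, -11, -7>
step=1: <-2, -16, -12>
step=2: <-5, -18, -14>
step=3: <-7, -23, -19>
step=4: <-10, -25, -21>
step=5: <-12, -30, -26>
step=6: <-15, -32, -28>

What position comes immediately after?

Differencing gives <-2, -5, -5>, <-3, -2, -2>, <-2, -5, -5>, <-3, -2, -2>, <-2, -5, -5>, <-3, -2, -2>. This is the pattern <-2, -5, -5>, <-3, -2, -2> repeated.
step 7: apply <-2, -5, -5> → <-17, -37, -33>

<-17, -37, -33>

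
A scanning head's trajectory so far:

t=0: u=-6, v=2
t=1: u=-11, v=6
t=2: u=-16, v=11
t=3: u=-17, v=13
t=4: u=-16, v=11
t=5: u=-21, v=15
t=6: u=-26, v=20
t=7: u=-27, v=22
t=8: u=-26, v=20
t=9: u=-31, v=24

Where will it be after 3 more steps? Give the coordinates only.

u=-36, v=29

Differencing gives (-5,+4), (-5,+5), (-1,+2), (+1,-2), (-5,+4), (-5,+5), (-1,+2), (+1,-2), (-5,+4). This is the pattern (-5,+4), (-5,+5), (-1,+2), (+1,-2) repeated.
step 10: apply (-5,+5) → u=-36, v=29
step 11: apply (-1,+2) → u=-37, v=31
step 12: apply (+1,-2) → u=-36, v=29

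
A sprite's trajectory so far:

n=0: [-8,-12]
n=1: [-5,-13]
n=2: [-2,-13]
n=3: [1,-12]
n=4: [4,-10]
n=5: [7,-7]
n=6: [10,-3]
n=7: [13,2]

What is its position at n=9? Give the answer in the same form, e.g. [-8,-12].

[19,15]

Taking differences between consecutive positions: [+3,-1], [+3,+0], [+3,+1], [+3,+2], [+3,+3], [+3,+4], [+3,+5]. These grow by [+0,+1] each step.
step 8: [13,2] + [+3,+6] → [16,8]
step 9: [16,8] + [+3,+7] → [19,15]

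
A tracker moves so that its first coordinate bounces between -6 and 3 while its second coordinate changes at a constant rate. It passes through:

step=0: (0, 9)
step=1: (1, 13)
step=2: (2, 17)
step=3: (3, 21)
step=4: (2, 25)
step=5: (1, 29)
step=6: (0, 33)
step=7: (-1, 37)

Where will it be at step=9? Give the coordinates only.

(-3, 45)

The first coordinate reflects between -6 and 3, moving 1 per step.
  step 8: -1 → -2
  step 9: -2 → -3
The second coordinate changes by +4 each step: at step 9 it is 45.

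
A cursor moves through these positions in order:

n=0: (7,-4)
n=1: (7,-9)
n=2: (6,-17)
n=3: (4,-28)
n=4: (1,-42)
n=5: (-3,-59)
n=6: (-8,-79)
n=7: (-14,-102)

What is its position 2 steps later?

(-29,-157)

Taking differences between consecutive positions: (+0,-5), (-1,-8), (-2,-11), (-3,-14), (-4,-17), (-5,-20), (-6,-23). These grow by (-1,-3) each step.
step 8: (-14,-102) + (-7,-26) → (-21,-128)
step 9: (-21,-128) + (-8,-29) → (-29,-157)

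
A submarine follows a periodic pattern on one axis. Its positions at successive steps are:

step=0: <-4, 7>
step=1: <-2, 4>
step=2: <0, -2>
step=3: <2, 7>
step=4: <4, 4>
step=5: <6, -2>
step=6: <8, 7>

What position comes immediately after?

First: linear, +2 per step → 10 at step 7.
Second: cycles through 7, 4, -2 every 3 steps. Step 7 lands at position 1 of the cycle → 4.

<10, 4>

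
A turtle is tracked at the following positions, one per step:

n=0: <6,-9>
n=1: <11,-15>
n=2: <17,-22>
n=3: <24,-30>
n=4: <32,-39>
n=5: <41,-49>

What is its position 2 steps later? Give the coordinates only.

<62,-72>

Successive displacements: <+5,-6>, <+6,-7>, <+7,-8>, <+8,-9>, <+9,-10> — each changes by <+1,-1>.
step 6: <41,-49> + <+10,-11> → <51,-60>
step 7: <51,-60> + <+11,-12> → <62,-72>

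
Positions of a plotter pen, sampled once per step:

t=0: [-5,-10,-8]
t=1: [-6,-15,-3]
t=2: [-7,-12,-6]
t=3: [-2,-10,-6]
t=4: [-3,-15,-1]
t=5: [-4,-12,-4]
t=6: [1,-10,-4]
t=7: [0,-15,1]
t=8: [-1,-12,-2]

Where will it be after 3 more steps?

Differencing gives [-1,-5,+5], [-1,+3,-3], [+5,+2,+0], [-1,-5,+5], [-1,+3,-3], [+5,+2,+0], [-1,-5,+5], [-1,+3,-3]. This is the pattern [-1,-5,+5], [-1,+3,-3], [+5,+2,+0] repeated.
step 9: apply [+5,+2,+0] → [4,-10,-2]
step 10: apply [-1,-5,+5] → [3,-15,3]
step 11: apply [-1,+3,-3] → [2,-12,0]

[2,-12,0]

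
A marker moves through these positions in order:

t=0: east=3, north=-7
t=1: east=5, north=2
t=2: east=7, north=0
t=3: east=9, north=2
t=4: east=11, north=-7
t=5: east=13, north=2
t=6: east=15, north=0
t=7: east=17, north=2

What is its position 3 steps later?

east=23, north=0

East: linear, +2 per step → 23 at step 10.
North: cycles through -7, 2, 0, 2 every 4 steps. Step 10 lands at position 2 of the cycle → 0.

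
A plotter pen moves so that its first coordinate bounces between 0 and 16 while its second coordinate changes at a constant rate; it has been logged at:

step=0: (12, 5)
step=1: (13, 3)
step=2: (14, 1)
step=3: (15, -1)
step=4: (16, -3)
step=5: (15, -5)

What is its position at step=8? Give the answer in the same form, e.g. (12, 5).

(12, -11)

The first coordinate reflects between 0 and 16, moving 1 per step.
  step 6: 15 → 14
  step 7: 14 → 13
  step 8: 13 → 12
The second coordinate changes by -2 each step: at step 8 it is -11.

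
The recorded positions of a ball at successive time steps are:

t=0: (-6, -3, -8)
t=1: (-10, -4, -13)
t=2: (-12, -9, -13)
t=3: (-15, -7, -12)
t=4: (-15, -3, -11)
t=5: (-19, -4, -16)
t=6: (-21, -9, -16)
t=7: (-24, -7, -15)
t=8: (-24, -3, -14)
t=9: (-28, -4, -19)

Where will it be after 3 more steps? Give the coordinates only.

(-33, -3, -17)

Differencing gives (-4, -1, -5), (-2, -5, +0), (-3, +2, +1), (+0, +4, +1), (-4, -1, -5), (-2, -5, +0), (-3, +2, +1), (+0, +4, +1), (-4, -1, -5). This is the pattern (-4, -1, -5), (-2, -5, +0), (-3, +2, +1), (+0, +4, +1) repeated.
step 10: apply (-2, -5, +0) → (-30, -9, -19)
step 11: apply (-3, +2, +1) → (-33, -7, -18)
step 12: apply (+0, +4, +1) → (-33, -3, -17)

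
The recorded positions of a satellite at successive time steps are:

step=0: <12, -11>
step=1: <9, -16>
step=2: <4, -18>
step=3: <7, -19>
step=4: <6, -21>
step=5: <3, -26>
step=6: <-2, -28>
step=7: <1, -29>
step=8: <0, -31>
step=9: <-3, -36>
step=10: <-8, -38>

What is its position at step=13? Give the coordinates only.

The moves between consecutive positions are <-3, -5>, <-5, -2>, <+3, -1>, <-1, -2>, <-3, -5>, <-5, -2>, <+3, -1>, <-1, -2>, <-3, -5>, <-5, -2>; they repeat the 4-cycle [<-3, -5>, <-5, -2>, <+3, -1>, <-1, -2>].
step 11: apply <+3, -1> → <-5, -39>
step 12: apply <-1, -2> → <-6, -41>
step 13: apply <-3, -5> → <-9, -46>

<-9, -46>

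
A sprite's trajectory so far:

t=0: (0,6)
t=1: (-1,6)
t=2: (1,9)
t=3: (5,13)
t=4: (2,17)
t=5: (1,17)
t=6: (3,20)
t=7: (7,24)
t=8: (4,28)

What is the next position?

(3,28)

Differencing gives (-1,+0), (+2,+3), (+4,+4), (-3,+4), (-1,+0), (+2,+3), (+4,+4), (-3,+4). This is the pattern (-1,+0), (+2,+3), (+4,+4), (-3,+4) repeated.
step 9: apply (-1,+0) → (3,28)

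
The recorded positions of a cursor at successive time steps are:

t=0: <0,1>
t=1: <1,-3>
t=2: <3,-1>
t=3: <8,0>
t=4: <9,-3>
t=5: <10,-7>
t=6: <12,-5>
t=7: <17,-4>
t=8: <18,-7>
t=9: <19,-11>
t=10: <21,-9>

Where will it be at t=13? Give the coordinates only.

The moves between consecutive positions are <+1,-4>, <+2,+2>, <+5,+1>, <+1,-3>, <+1,-4>, <+2,+2>, <+5,+1>, <+1,-3>, <+1,-4>, <+2,+2>; they repeat the 4-cycle [<+1,-4>, <+2,+2>, <+5,+1>, <+1,-3>].
step 11: apply <+5,+1> → <26,-8>
step 12: apply <+1,-3> → <27,-11>
step 13: apply <+1,-4> → <28,-15>

<28,-15>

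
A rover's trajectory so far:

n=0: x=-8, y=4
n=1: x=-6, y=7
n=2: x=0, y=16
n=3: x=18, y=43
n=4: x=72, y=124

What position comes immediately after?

Consecutive displacements (+2,+3), (+6,+9), (+18,+27), (+54,+81) scale by a factor of 3 each step.
step 5: x=72, y=124 + (+162,+243) → x=234, y=367

x=234, y=367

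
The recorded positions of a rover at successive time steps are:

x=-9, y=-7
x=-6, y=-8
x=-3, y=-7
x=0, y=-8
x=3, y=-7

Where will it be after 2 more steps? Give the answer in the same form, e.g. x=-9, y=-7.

X: linear, +3 per step → 9 at step 6.
Y: cycles through -7, -8 every 2 steps. Step 6 lands at position 0 of the cycle → -7.

x=9, y=-7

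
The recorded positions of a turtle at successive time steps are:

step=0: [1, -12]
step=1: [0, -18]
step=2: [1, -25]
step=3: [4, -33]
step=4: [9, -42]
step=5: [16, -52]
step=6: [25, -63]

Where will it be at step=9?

Successive displacements: [-1, -6], [+1, -7], [+3, -8], [+5, -9], [+7, -10], [+9, -11] — each changes by [+2, -1].
step 7: [25, -63] + [+11, -12] → [36, -75]
step 8: [36, -75] + [+13, -13] → [49, -88]
step 9: [49, -88] + [+15, -14] → [64, -102]

[64, -102]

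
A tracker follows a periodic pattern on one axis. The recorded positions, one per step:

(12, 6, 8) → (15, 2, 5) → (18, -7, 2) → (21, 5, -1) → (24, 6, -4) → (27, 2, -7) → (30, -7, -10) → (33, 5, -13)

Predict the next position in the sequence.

First: linear, +3 per step → 36 at step 8.
Second: cycles through 6, 2, -7, 5 every 4 steps. Step 8 lands at position 0 of the cycle → 6.
Third: linear, -3 per step → -16 at step 8.

(36, 6, -16)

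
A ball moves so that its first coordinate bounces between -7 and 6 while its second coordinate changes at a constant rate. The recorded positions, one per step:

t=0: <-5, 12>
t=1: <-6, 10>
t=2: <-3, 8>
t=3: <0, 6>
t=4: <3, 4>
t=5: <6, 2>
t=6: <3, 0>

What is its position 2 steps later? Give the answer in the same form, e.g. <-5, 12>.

The first coordinate travels 3 per step and bounces off the walls at -7 and 6.
  step 7: 3 → 0
  step 8: 0 → -3
The second coordinate changes by -2 each step: at step 8 it is -4.

<-3, -4>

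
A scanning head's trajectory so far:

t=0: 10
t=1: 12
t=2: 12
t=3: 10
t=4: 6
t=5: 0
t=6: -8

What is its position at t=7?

First differences are +2, +0, -2, -4, -6, -8; their common second difference is -2 (constant acceleration).
step 7: -8 − 10 → -18

-18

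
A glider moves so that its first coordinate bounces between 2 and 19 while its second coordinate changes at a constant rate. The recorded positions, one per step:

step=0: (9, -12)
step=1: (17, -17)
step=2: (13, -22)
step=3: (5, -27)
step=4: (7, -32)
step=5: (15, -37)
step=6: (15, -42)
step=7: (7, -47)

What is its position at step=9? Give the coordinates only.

The first coordinate reflects between 2 and 19, moving 8 per step.
  step 8: 7 → 5
  step 9: 5 → 13
The second coordinate changes by -5 each step: at step 9 it is -57.

(13, -57)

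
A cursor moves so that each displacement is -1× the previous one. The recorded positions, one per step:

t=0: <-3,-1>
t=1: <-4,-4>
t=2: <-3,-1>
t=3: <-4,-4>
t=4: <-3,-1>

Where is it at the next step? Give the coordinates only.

<-4,-4>

Step-to-step displacements: <-1,-3>, <+1,+3>, <-1,-3>, <+1,+3>; each is -1× the previous.
step 5: <-3,-1> + <-1,-3> → <-4,-4>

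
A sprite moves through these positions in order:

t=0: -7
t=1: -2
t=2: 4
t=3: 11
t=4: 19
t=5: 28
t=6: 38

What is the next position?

49

Successive displacements: +5, +6, +7, +8, +9, +10 — each changes by +1.
step 7: 38 + 11 → 49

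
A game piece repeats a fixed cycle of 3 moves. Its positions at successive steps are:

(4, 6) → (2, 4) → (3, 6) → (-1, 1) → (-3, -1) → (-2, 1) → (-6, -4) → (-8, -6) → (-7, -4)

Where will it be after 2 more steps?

Step-to-step displacements: (-2, -2), (+1, +2), (-4, -5), (-2, -2), (+1, +2), (-4, -5), (-2, -2), (+1, +2) — a repeating cycle of length 3.
step 9: apply (-4, -5) → (-11, -9)
step 10: apply (-2, -2) → (-13, -11)

(-13, -11)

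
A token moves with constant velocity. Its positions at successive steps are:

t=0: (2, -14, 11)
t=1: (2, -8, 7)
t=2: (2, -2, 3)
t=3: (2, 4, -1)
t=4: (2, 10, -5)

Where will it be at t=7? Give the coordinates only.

Each step adds (+0, +6, -4) to the position.
step 5: (2, 10, -5) + (+0, +6, -4) → (2, 16, -9)
step 6: (2, 16, -9) + (+0, +6, -4) → (2, 22, -13)
step 7: (2, 22, -13) + (+0, +6, -4) → (2, 28, -17)

(2, 28, -17)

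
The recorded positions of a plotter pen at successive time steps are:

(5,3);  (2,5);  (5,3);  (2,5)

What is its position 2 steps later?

(2,5)

Step-to-step displacements: (-3,+2), (+3,-2), (-3,+2); each is -1× the previous.
step 4: (2,5) + (+3,-2) → (5,3)
step 5: (5,3) + (-3,+2) → (2,5)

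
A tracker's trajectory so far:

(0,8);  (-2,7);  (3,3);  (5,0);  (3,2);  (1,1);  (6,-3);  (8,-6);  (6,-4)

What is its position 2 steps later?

Differencing gives (-2,-1), (+5,-4), (+2,-3), (-2,+2), (-2,-1), (+5,-4), (+2,-3), (-2,+2). This is the pattern (-2,-1), (+5,-4), (+2,-3), (-2,+2) repeated.
step 9: apply (-2,-1) → (4,-5)
step 10: apply (+5,-4) → (9,-9)

(9,-9)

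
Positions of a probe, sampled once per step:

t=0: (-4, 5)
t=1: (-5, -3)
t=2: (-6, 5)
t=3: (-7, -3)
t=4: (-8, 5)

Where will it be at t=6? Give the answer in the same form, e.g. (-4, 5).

The first coordinate changes by -1 each step, so at step 6 it is -4 + 6·(-1) = -10.
The second coordinate repeats the cycle [5, -3] with period 2; step 6 mod 2 = 0, giving 5.

(-10, 5)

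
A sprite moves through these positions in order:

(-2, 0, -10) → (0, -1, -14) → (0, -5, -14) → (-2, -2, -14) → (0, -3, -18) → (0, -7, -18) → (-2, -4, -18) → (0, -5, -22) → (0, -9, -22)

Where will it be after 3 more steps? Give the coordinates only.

The moves between consecutive positions are (+2, -1, -4), (+0, -4, +0), (-2, +3, +0), (+2, -1, -4), (+0, -4, +0), (-2, +3, +0), (+2, -1, -4), (+0, -4, +0); they repeat the 3-cycle [(+2, -1, -4), (+0, -4, +0), (-2, +3, +0)].
step 9: apply (-2, +3, +0) → (-2, -6, -22)
step 10: apply (+2, -1, -4) → (0, -7, -26)
step 11: apply (+0, -4, +0) → (0, -11, -26)

(0, -11, -26)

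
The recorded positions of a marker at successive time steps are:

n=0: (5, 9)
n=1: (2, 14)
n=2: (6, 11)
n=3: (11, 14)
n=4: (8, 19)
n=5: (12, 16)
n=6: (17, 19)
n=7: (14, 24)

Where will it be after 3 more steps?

The moves between consecutive positions are (-3, +5), (+4, -3), (+5, +3), (-3, +5), (+4, -3), (+5, +3), (-3, +5); they repeat the 3-cycle [(-3, +5), (+4, -3), (+5, +3)].
step 8: apply (+4, -3) → (18, 21)
step 9: apply (+5, +3) → (23, 24)
step 10: apply (-3, +5) → (20, 29)

(20, 29)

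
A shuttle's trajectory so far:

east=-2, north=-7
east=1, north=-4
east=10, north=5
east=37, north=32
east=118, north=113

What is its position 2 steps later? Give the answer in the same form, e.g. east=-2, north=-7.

The jumps are (+3, +3), (+9, +9), (+27, +27), (+81, +81) — a geometric progression with ratio 3.
step 5: east=118, north=113 + (+243, +243) → east=361, north=356
step 6: east=361, north=356 + (+729, +729) → east=1090, north=1085

east=1090, north=1085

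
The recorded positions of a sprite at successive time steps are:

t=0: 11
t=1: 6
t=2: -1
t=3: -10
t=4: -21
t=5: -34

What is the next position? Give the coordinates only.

First differences are -5, -7, -9, -11, -13; their common second difference is -2 (constant acceleration).
step 6: -34 − 15 → -49

-49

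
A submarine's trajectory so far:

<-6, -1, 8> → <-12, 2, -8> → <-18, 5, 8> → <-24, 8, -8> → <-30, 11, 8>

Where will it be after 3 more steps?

<-48, 20, -8>

The first coordinate changes by -6 each step, so at step 7 it is -6 + 7·(-6) = -48.
The second coordinate changes by +3 each step, so at step 7 it is -1 + 7·(3) = 20.
The third coordinate repeats the cycle [8, -8] with period 2; step 7 mod 2 = 1, giving -8.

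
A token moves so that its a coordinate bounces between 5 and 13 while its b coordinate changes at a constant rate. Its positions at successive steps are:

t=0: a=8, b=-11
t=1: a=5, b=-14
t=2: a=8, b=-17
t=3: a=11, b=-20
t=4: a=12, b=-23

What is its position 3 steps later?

a=7, b=-32

The a coordinate reflects between 5 and 13, moving 3 per step.
  step 5: 12 → 9
  step 6: 9 → 6
  step 7: 6 → 7
The b coordinate changes by -3 each step: at step 7 it is -32.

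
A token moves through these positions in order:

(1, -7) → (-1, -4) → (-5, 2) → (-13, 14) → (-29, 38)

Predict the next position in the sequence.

Consecutive displacements (-2, +3), (-4, +6), (-8, +12), (-16, +24) scale by a factor of 2 each step.
step 5: (-29, 38) + (-32, +48) → (-61, 86)

(-61, 86)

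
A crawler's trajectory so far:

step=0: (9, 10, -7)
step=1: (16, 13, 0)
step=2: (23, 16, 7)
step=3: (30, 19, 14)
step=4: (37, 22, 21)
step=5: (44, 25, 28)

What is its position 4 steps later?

Constant displacement of (+7, +3, +7) per step.
step 6: (44, 25, 28) + (+7, +3, +7) → (51, 28, 35)
step 7: (51, 28, 35) + (+7, +3, +7) → (58, 31, 42)
step 8: (58, 31, 42) + (+7, +3, +7) → (65, 34, 49)
step 9: (65, 34, 49) + (+7, +3, +7) → (72, 37, 56)

(72, 37, 56)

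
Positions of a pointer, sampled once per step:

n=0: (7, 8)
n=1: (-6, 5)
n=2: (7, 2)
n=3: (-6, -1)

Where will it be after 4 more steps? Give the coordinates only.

(-6, -13)

First: cycles through 7, -6 every 2 steps. Step 7 lands at position 1 of the cycle → -6.
Second: linear, -3 per step → -13 at step 7.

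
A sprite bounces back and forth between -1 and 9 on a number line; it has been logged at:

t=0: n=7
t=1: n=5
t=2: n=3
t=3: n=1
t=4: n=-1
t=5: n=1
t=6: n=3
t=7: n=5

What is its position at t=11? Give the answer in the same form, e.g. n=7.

n=5

The value reflects between -1 and 9, moving 2 per step.
  step 8: 5 → 7
  step 9: 7 → 9
  step 10: 9 → 7
  step 11: 7 → 5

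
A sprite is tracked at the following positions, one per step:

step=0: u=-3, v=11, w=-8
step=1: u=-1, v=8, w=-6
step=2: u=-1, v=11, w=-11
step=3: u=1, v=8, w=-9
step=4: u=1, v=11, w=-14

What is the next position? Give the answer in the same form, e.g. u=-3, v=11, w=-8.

u=3, v=8, w=-12

Differencing gives (+2, -3, +2), (+0, +3, -5), (+2, -3, +2), (+0, +3, -5). This is the pattern (+2, -3, +2), (+0, +3, -5) repeated.
step 5: apply (+2, -3, +2) → u=3, v=8, w=-12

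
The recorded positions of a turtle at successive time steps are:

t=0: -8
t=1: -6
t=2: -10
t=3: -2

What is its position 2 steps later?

14

Step-to-step displacements: +2, -4, +8; each is -2× the previous.
step 4: -2 − 16 → -18
step 5: -18 + 32 → 14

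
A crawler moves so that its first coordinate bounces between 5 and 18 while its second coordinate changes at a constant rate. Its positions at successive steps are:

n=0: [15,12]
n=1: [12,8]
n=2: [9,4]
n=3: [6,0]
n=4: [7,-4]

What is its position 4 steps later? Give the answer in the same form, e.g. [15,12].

The first coordinate reflects between 5 and 18, moving 3 per step.
  step 5: 7 → 10
  step 6: 10 → 13
  step 7: 13 → 16
  step 8: 16 → 17
The second coordinate changes by -4 each step: at step 8 it is -20.

[17,-20]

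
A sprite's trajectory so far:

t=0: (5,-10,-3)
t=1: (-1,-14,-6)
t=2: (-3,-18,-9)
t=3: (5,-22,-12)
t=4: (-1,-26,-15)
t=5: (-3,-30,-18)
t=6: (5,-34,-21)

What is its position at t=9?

(5,-46,-30)

The first coordinate repeats the cycle [5, -1, -3] with period 3; step 9 mod 3 = 0, giving 5.
The second coordinate changes by -4 each step, so at step 9 it is -10 + 9·(-4) = -46.
The third coordinate changes by -3 each step, so at step 9 it is -3 + 9·(-3) = -30.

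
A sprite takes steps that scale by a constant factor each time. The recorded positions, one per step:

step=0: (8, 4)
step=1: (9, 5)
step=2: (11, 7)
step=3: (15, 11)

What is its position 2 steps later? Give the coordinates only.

Consecutive displacements (+1, +1), (+2, +2), (+4, +4) scale by a factor of 2 each step.
step 4: (15, 11) + (+8, +8) → (23, 19)
step 5: (23, 19) + (+16, +16) → (39, 35)

(39, 35)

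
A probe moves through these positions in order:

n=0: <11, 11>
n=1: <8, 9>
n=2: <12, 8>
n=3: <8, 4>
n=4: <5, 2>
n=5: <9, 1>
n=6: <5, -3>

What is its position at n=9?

The moves between consecutive positions are <-3, -2>, <+4, -1>, <-4, -4>, <-3, -2>, <+4, -1>, <-4, -4>; they repeat the 3-cycle [<-3, -2>, <+4, -1>, <-4, -4>].
step 7: apply <-3, -2> → <2, -5>
step 8: apply <+4, -1> → <6, -6>
step 9: apply <-4, -4> → <2, -10>

<2, -10>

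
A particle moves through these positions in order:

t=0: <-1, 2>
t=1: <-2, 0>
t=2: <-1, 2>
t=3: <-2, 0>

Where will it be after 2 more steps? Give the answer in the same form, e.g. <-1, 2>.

<-2, 0>

The jumps are <-1, -2>, <+1, +2>, <-1, -2> — a geometric progression with ratio -1.
step 4: <-2, 0> + <+1, +2> → <-1, 2>
step 5: <-1, 2> + <-1, -2> → <-2, 0>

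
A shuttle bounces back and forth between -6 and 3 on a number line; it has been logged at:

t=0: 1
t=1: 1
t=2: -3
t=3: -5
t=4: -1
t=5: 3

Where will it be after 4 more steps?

1

The value travels 4 per step and bounces off the walls at -6 and 3.
  step 6: 3 → -1
  step 7: -1 → -5
  step 8: -5 → -3
  step 9: -3 → 1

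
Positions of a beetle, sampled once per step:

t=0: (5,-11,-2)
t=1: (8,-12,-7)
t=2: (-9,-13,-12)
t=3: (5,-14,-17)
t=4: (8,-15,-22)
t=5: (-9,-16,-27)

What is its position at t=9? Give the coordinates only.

(5,-20,-47)

First: cycles through 5, 8, -9 every 3 steps. Step 9 lands at position 0 of the cycle → 5.
Second: linear, -1 per step → -20 at step 9.
Third: linear, -5 per step → -47 at step 9.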